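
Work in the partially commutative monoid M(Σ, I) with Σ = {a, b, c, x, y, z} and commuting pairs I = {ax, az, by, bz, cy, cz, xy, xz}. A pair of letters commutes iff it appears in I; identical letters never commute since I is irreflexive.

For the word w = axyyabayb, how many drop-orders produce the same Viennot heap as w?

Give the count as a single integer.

piece 0:a — minimal
piece 1:x — minimal
piece 2:y rests on {0:a}
piece 3:y rests on {2:y}
piece 4:a rests on {3:y}
piece 5:b rests on {1:x, 4:a}
piece 6:a rests on {5:b}
piece 7:y rests on {6:a}
piece 8:b rests on {6:a}
minimal pieces: {0:a, 1:x}
ways to finish when only these pieces remain (= sum over removing one remaining piece with nothing left below it):
  1 left: {7}→1  {8}→1
  2 left: {7,8}→2
  3 left: {6,7,8}→2
  4 left: {5,6,7,8}→2
  5 left: {1,5,6,7,8}→2  {4,5,6,7,8}→2
  6 left: {1,4,5,6,7,8}→4  {3,4,5,6,7,8}→2
  7 left: {1,3,4,5,6,7,8}→6  {2,3,4,5,6,7,8}→2
  placing 0:a first → 8 extensions
  placing 1:x first → 2 extensions
total linear extensions = 10

10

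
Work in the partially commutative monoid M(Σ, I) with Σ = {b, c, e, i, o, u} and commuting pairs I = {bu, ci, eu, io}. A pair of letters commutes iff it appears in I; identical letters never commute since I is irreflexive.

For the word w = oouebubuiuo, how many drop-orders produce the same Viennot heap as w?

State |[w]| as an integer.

20

0(o) covers ∅
1(o) covers 0:o
2(u) covers 1:o
3(e) covers 1:o
4(b) covers 3:e
5(u) covers 2:u
6(b) covers 4:b
7(u) covers 5:u
8(i) covers 6:b, 7:u
9(u) covers 8:i
10(o) covers 9:u
floor of heap: 0:o
completions by unplaced set U, small U first (add the entries for U minus each lowest piece of U):
  |U|=1: {10}:1
  |U|=2: {9,10}:1
  |U|=3: {8,9,10}:1
  |U|=4: {6,8,9,10}:1  {7,8,9,10}:1
  |U|=5: {4,6,8,9,10}:1  {5,7,8,9,10}:1  {6,7,8,9,10}:2
  |U|=6: {2,5,7,8,9,10}:1  {3,4,6,8,9,10}:1  {4,6,7,8,9,10}:3  {5,6,7,8,9,10}:3
  |U|=7: {2,5,6,7,8,9,10}:4  {3,4,6,7,8,9,10}:4  {4,5,6,7,8,9,10}:6
  |U|=8: {2,4,5,6,7,8,9,10}:10  {3,4,5,6,7,8,9,10}:10
  |U|=9: {2,3,4,5,6,7,8,9,10}:20
  start at 0(o): 20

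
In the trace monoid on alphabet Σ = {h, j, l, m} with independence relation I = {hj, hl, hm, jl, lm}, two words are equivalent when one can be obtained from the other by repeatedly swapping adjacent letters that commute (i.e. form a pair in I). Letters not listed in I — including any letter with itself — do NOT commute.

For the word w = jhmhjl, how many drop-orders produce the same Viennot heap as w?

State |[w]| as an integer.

60

drop 0:j onto floor
drop 1:h onto floor
drop 2:m onto {0:j}
drop 3:h onto {1:h}
drop 4:j onto {2:m}
drop 5:l onto floor
ground layer = {0:j, 1:h, 5:l}
drop-orders for the pieces not yet dropped (sum over which currently-grounded one goes next):
  1 to go: {3} 1  {4} 1  {5} 1
  2 to go: {1,3} 1  {2,4} 1  {3,4} 2  {3,5} 2  {4,5} 2
  3 to go: {0,2,4} 1  {1,3,4} 3  {1,3,5} 3  {2,3,4} 3  {2,4,5} 3  {3,4,5} 6
  4 to go: {0,2,3,4} 4  {0,2,4,5} 4  {1,2,3,4} 6  {1,3,4,5} 12  {2,3,4,5} 12
  if 0:j drops first: 30 orders
  if 1:h drops first: 20 orders
  if 5:l drops first: 10 orders
heap linearizations: 60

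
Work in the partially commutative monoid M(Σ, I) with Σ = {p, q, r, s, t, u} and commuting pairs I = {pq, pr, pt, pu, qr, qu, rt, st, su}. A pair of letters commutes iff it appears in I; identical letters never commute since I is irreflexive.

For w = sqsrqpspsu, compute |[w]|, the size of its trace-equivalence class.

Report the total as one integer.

30

0(s) covers ∅
1(q) covers 0:s
2(s) covers 1:q
3(r) covers 2:s
4(q) covers 2:s
5(p) covers 2:s
6(s) covers 3:r, 4:q, 5:p
7(p) covers 6:s
8(s) covers 7:p
9(u) covers 3:r
floor of heap: 0:s
completions by unplaced set U, small U first (add the entries for U minus each lowest piece of U):
  |U|=1: {8}:1  {9}:1
  |U|=2: {7,8}:1  {8,9}:2
  |U|=3: {6,7,8}:1  {7,8,9}:3
  |U|=4: {4,6,7,8}:1  {5,6,7,8}:1  {6,7,8,9}:4
  |U|=5: {3,6,7,8,9}:4  {4,5,6,7,8}:2  {4,6,7,8,9}:5  {5,6,7,8,9}:5
  |U|=6: {3,4,6,7,8,9}:9  {3,5,6,7,8,9}:9  {4,5,6,7,8,9}:12
  |U|=7: {3,4,5,6,7,8,9}:30
  |U|=8: {2,3,4,5,6,7,8,9}:30
  start at 0(s): 30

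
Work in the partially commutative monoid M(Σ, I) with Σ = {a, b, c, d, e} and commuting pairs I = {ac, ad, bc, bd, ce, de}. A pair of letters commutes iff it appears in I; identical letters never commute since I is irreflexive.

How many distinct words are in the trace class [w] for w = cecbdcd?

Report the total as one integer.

21

piece 0:c — minimal
piece 1:e — minimal
piece 2:c rests on {0:c}
piece 3:b rests on {1:e}
piece 4:d rests on {2:c}
piece 5:c rests on {4:d}
piece 6:d rests on {5:c}
minimal pieces: {0:c, 1:e}
ways to finish when only these pieces remain (= sum over removing one remaining piece with nothing left below it):
  1 left: {3}→1  {6}→1
  2 left: {1,3}→1  {3,6}→2  {5,6}→1
  3 left: {1,3,6}→3  {3,5,6}→3  {4,5,6}→1
  4 left: {1,3,5,6}→6  {2,4,5,6}→1  {3,4,5,6}→4
  5 left: {0,2,4,5,6}→1  {1,3,4,5,6}→10  {2,3,4,5,6}→5
  placing 0:c first → 15 extensions
  placing 1:e first → 6 extensions
total linear extensions = 21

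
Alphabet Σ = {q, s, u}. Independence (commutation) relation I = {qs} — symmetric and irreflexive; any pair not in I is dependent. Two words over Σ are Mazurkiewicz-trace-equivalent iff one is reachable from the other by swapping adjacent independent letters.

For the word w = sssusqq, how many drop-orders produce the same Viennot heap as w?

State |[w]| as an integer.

3

0(s) covers ∅
1(s) covers 0:s
2(s) covers 1:s
3(u) covers 2:s
4(s) covers 3:u
5(q) covers 3:u
6(q) covers 5:q
floor of heap: 0:s
completions by unplaced set U, small U first (add the entries for U minus each lowest piece of U):
  |U|=1: {4}:1  {6}:1
  |U|=2: {4,6}:2  {5,6}:1
  |U|=3: {4,5,6}:3
  |U|=4: {3,4,5,6}:3
  |U|=5: {2,3,4,5,6}:3
  start at 0(s): 3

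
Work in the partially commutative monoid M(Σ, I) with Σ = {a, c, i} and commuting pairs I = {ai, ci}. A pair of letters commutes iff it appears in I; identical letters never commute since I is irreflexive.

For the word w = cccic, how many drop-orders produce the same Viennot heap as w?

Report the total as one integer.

#0=c has no predecessor
#1=c depends on [0:c]
#2=c depends on [1:c]
#3=i has no predecessor
#4=c depends on [2:c]
sources: [0:c, 3:i]
N(rest) = Σ N(rest − s) over sources s of rest; N(one piece) = 1:
  size 1 → [3]=1  [4]=1
  size 2 → [2,4]=1  [3,4]=2
  size 3 → [1,2,4]=1  [2,3,4]=3
  first=0(c) contributes 4
  first=3(i) contributes 1
|[w]| = 5

5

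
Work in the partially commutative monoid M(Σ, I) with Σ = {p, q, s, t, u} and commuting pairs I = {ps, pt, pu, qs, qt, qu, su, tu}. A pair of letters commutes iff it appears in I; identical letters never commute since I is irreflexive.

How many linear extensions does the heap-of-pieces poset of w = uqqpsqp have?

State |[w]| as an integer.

42

0(u) covers ∅
1(q) covers ∅
2(q) covers 1:q
3(p) covers 2:q
4(s) covers ∅
5(q) covers 3:p
6(p) covers 5:q
floor of heap: 0:u, 1:q, 4:s
completions by unplaced set U, small U first (add the entries for U minus each lowest piece of U):
  |U|=1: {0}:1  {4}:1  {6}:1
  |U|=2: {0,4}:2  {0,6}:2  {4,6}:2  {5,6}:1
  |U|=3: {0,4,6}:6  {0,5,6}:3  {3,5,6}:1  {4,5,6}:3
  |U|=4: {0,3,5,6}:4  {0,4,5,6}:12  {2,3,5,6}:1  {3,4,5,6}:4
  |U|=5: {0,2,3,5,6}:5  {0,3,4,5,6}:20  {1,2,3,5,6}:1  {2,3,4,5,6}:5
  start at 0(u): 6
  start at 1(q): 30
  start at 4(s): 6
sum over floor = 42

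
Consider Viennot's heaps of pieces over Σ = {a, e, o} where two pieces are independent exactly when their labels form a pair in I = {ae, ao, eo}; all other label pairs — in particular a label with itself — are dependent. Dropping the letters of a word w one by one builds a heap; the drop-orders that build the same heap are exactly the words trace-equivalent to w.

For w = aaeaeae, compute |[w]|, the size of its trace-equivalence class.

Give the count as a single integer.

drop 0:a onto floor
drop 1:a onto {0:a}
drop 2:e onto floor
drop 3:a onto {1:a}
drop 4:e onto {2:e}
drop 5:a onto {3:a}
drop 6:e onto {4:e}
ground layer = {0:a, 2:e}
drop-orders for the pieces not yet dropped (sum over which currently-grounded one goes next):
  1 to go: {5} 1  {6} 1
  2 to go: {3,5} 1  {4,6} 1  {5,6} 2
  3 to go: {1,3,5} 1  {2,4,6} 1  {3,5,6} 3  {4,5,6} 3
  4 to go: {0,1,3,5} 1  {1,3,5,6} 4  {2,4,5,6} 4  {3,4,5,6} 6
  5 to go: {0,1,3,5,6} 5  {1,3,4,5,6} 10  {2,3,4,5,6} 10
  if 0:a drops first: 20 orders
  if 2:e drops first: 15 orders
heap linearizations: 35

35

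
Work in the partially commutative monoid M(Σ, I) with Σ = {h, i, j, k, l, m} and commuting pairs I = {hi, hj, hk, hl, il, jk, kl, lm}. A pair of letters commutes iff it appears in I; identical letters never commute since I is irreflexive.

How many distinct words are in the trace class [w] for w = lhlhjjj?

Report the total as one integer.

21

drop 0:l onto floor
drop 1:h onto floor
drop 2:l onto {0:l}
drop 3:h onto {1:h}
drop 4:j onto {2:l}
drop 5:j onto {4:j}
drop 6:j onto {5:j}
ground layer = {0:l, 1:h}
drop-orders for the pieces not yet dropped (sum over which currently-grounded one goes next):
  1 to go: {3} 1  {6} 1
  2 to go: {1,3} 1  {3,6} 2  {5,6} 1
  3 to go: {1,3,6} 3  {3,5,6} 3  {4,5,6} 1
  4 to go: {1,3,5,6} 6  {2,4,5,6} 1  {3,4,5,6} 4
  5 to go: {0,2,4,5,6} 1  {1,3,4,5,6} 10  {2,3,4,5,6} 5
  if 0:l drops first: 15 orders
  if 1:h drops first: 6 orders
heap linearizations: 21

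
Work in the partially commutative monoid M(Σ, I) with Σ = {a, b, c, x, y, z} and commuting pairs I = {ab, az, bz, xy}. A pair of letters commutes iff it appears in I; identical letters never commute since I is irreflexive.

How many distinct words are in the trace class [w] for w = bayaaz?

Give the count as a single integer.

drop 0:b onto floor
drop 1:a onto floor
drop 2:y onto {0:b, 1:a}
drop 3:a onto {2:y}
drop 4:a onto {3:a}
drop 5:z onto {2:y}
ground layer = {0:b, 1:a}
drop-orders for the pieces not yet dropped (sum over which currently-grounded one goes next):
  1 to go: {4} 1  {5} 1
  2 to go: {3,4} 1  {4,5} 2
  3 to go: {3,4,5} 3
  4 to go: {2,3,4,5} 3
  if 0:b drops first: 3 orders
  if 1:a drops first: 3 orders
heap linearizations: 6

6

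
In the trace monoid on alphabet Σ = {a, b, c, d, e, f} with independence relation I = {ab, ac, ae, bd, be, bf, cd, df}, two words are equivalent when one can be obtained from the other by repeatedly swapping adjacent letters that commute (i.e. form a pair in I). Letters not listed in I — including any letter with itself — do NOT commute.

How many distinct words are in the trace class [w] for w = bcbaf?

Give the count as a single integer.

#0=b has no predecessor
#1=c depends on [0:b]
#2=b depends on [1:c]
#3=a has no predecessor
#4=f depends on [1:c, 3:a]
sources: [0:b, 3:a]
N(rest) = Σ N(rest − s) over sources s of rest; N(one piece) = 1:
  size 1 → [2]=1  [4]=1
  size 2 → [2,4]=2  [3,4]=1
  size 3 → [1,2,4]=2  [2,3,4]=3
  first=0(b) contributes 5
  first=3(a) contributes 2
|[w]| = 7

7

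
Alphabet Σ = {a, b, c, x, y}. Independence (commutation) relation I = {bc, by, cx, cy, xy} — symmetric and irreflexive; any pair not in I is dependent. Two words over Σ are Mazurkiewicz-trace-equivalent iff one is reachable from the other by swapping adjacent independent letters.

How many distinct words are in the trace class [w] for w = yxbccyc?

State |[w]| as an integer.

drop 0:y onto floor
drop 1:x onto floor
drop 2:b onto {1:x}
drop 3:c onto floor
drop 4:c onto {3:c}
drop 5:y onto {0:y}
drop 6:c onto {4:c}
ground layer = {0:y, 1:x, 3:c}
drop-orders for the pieces not yet dropped (sum over which currently-grounded one goes next):
  1 to go: {2} 1  {5} 1  {6} 1
  2 to go: {0,5} 1  {1,2} 1  {2,5} 2  {2,6} 2  {4,6} 1  {5,6} 2
  3 to go: {0,2,5} 3  {0,5,6} 3  {1,2,5} 3  {1,2,6} 3  {2,4,6} 3  {2,5,6} 6  {3,4,6} 1  {4,5,6} 3
  4 to go: {0,1,2,5} 6  {0,2,5,6} 12  {0,4,5,6} 6  {1,2,4,6} 6  {1,2,5,6} 12  {2,3,4,6} 4  {2,4,5,6} 12  {3,4,5,6} 4
  5 to go: {0,1,2,5,6} 30  {0,2,4,5,6} 30  {0,3,4,5,6} 10  {1,2,3,4,6} 10  {1,2,4,5,6} 30  {2,3,4,5,6} 20
  if 0:y drops first: 60 orders
  if 1:x drops first: 60 orders
  if 3:c drops first: 90 orders
heap linearizations: 210

210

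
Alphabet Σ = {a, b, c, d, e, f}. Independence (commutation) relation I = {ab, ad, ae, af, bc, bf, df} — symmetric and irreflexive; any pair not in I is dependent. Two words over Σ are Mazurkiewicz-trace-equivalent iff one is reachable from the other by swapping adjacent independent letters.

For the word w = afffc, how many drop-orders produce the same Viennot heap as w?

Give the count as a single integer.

4

0(a) covers ∅
1(f) covers ∅
2(f) covers 1:f
3(f) covers 2:f
4(c) covers 0:a, 3:f
floor of heap: 0:a, 1:f
completions by unplaced set U, small U first (add the entries for U minus each lowest piece of U):
  |U|=1: {4}:1
  |U|=2: {0,4}:1  {3,4}:1
  |U|=3: {0,3,4}:2  {2,3,4}:1
  start at 0(a): 1
  start at 1(f): 3
sum over floor = 4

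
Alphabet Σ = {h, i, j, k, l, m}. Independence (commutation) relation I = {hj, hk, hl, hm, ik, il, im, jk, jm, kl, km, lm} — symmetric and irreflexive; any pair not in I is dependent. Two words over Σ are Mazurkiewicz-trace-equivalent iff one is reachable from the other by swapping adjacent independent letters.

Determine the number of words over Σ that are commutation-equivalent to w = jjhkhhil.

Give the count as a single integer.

#0=j has no predecessor
#1=j depends on [0:j]
#2=h has no predecessor
#3=k has no predecessor
#4=h depends on [2:h]
#5=h depends on [4:h]
#6=i depends on [1:j, 5:h]
#7=l depends on [1:j]
sources: [0:j, 2:h, 3:k]
N(rest) = Σ N(rest − s) over sources s of rest; N(one piece) = 1:
  size 1 → [3]=1  [6]=1  [7]=1
  size 2 → [3,6]=2  [3,7]=2  [5,6]=1  [6,7]=2
  size 3 → [1,6,7]=2  [3,5,6]=3  [3,6,7]=6  [4,5,6]=1  [5,6,7]=3
  size 4 → [0,1,6,7]=2  [1,3,6,7]=8  [1,5,6,7]=5  [2,4,5,6]=1  [3,4,5,6]=4  [3,5,6,7]=12  [4,5,6,7]=4
  size 5 → [0,1,3,6,7]=10  [0,1,5,6,7]=7  [1,3,5,6,7]=25  [1,4,5,6,7]=9  [2,3,4,5,6]=5  [2,4,5,6,7]=5  [3,4,5,6,7]=20
  size 6 → [0,1,3,5,6,7]=42  [0,1,4,5,6,7]=16  [1,2,4,5,6,7]=14  [1,3,4,5,6,7]=54  [2,3,4,5,6,7]=30
  first=0(j) contributes 98
  first=2(h) contributes 112
  first=3(k) contributes 30
|[w]| = 240

240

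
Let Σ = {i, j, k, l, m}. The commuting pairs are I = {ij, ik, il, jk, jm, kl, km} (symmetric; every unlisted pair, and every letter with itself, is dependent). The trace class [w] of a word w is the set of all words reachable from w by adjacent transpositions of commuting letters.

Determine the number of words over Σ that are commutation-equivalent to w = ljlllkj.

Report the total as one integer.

0(l) covers ∅
1(j) covers 0:l
2(l) covers 1:j
3(l) covers 2:l
4(l) covers 3:l
5(k) covers ∅
6(j) covers 4:l
floor of heap: 0:l, 5:k
completions by unplaced set U, small U first (add the entries for U minus each lowest piece of U):
  |U|=1: {5}:1  {6}:1
  |U|=2: {4,6}:1  {5,6}:2
  |U|=3: {3,4,6}:1  {4,5,6}:3
  |U|=4: {2,3,4,6}:1  {3,4,5,6}:4
  |U|=5: {1,2,3,4,6}:1  {2,3,4,5,6}:5
  start at 0(l): 6
  start at 5(k): 1
sum over floor = 7

7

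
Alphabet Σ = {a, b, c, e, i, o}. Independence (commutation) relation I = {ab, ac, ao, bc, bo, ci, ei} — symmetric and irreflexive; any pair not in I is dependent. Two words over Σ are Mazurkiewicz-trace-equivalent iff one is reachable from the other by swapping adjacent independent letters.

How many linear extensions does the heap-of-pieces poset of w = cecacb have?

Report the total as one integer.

12

#0=c has no predecessor
#1=e depends on [0:c]
#2=c depends on [1:e]
#3=a depends on [1:e]
#4=c depends on [2:c]
#5=b depends on [1:e]
sources: [0:c]
N(rest) = Σ N(rest − s) over sources s of rest; N(one piece) = 1:
  size 1 → [3]=1  [4]=1  [5]=1
  size 2 → [2,4]=1  [3,4]=2  [3,5]=2  [4,5]=2
  size 3 → [2,3,4]=3  [2,4,5]=3  [3,4,5]=6
  size 4 → [2,3,4,5]=12
  first=0(c) contributes 12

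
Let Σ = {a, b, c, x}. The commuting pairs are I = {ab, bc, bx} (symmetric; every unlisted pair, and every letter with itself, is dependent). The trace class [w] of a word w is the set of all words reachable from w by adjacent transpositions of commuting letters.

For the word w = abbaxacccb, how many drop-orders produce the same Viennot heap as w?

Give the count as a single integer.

120

#0=a has no predecessor
#1=b has no predecessor
#2=b depends on [1:b]
#3=a depends on [0:a]
#4=x depends on [3:a]
#5=a depends on [4:x]
#6=c depends on [5:a]
#7=c depends on [6:c]
#8=c depends on [7:c]
#9=b depends on [2:b]
sources: [0:a, 1:b]
N(rest) = Σ N(rest − s) over sources s of rest; N(one piece) = 1:
  size 1 → [8]=1  [9]=1
  size 2 → [2,9]=1  [7,8]=1  [8,9]=2
  size 3 → [1,2,9]=1  [2,8,9]=3  [6,7,8]=1  [7,8,9]=3
  size 4 → [1,2,8,9]=4  [2,7,8,9]=6  [5,6,7,8]=1  [6,7,8,9]=4
  size 5 → [1,2,7,8,9]=10  [2,6,7,8,9]=10  [4,5,6,7,8]=1  [5,6,7,8,9]=5
  size 6 → [1,2,6,7,8,9]=20  [2,5,6,7,8,9]=15  [3,4,5,6,7,8]=1  [4,5,6,7,8,9]=6
  size 7 → [0,3,4,5,6,7,8]=1  [1,2,5,6,7,8,9]=35  [2,4,5,6,7,8,9]=21  [3,4,5,6,7,8,9]=7
  size 8 → [0,3,4,5,6,7,8,9]=8  [1,2,4,5,6,7,8,9]=56  [2,3,4,5,6,7,8,9]=28
  first=0(a) contributes 84
  first=1(b) contributes 36
|[w]| = 120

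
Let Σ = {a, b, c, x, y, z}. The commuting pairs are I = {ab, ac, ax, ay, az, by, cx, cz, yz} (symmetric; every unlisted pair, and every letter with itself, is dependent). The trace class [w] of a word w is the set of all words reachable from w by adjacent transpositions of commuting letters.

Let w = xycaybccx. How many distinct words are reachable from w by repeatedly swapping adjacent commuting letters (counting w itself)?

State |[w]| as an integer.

#0=x has no predecessor
#1=y depends on [0:x]
#2=c depends on [1:y]
#3=a has no predecessor
#4=y depends on [2:c]
#5=b depends on [2:c]
#6=c depends on [4:y, 5:b]
#7=c depends on [6:c]
#8=x depends on [4:y, 5:b]
sources: [0:x, 3:a]
N(rest) = Σ N(rest − s) over sources s of rest; N(one piece) = 1:
  size 1 → [3]=1  [7]=1  [8]=1
  size 2 → [3,7]=2  [3,8]=2  [6,7]=1  [7,8]=2
  size 3 → [3,6,7]=3  [3,7,8]=6  [6,7,8]=3
  size 4 → [3,6,7,8]=12  [4,6,7,8]=3  [5,6,7,8]=3
  size 5 → [3,4,6,7,8]=15  [3,5,6,7,8]=15  [4,5,6,7,8]=6
  size 6 → [2,4,5,6,7,8]=6  [3,4,5,6,7,8]=36
  size 7 → [1,2,4,5,6,7,8]=6  [2,3,4,5,6,7,8]=42
  first=0(x) contributes 48
  first=3(a) contributes 6
|[w]| = 54

54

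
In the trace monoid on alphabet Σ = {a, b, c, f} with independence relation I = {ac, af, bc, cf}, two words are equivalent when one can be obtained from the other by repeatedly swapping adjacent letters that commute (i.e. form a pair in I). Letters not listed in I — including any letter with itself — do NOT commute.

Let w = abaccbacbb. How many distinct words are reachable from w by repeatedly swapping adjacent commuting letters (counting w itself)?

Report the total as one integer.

120

piece 0:a — minimal
piece 1:b rests on {0:a}
piece 2:a rests on {1:b}
piece 3:c — minimal
piece 4:c rests on {3:c}
piece 5:b rests on {2:a}
piece 6:a rests on {5:b}
piece 7:c rests on {4:c}
piece 8:b rests on {6:a}
piece 9:b rests on {8:b}
minimal pieces: {0:a, 3:c}
ways to finish when only these pieces remain (= sum over removing one remaining piece with nothing left below it):
  1 left: {7}→1  {9}→1
  2 left: {4,7}→1  {7,9}→2  {8,9}→1
  3 left: {3,4,7}→1  {4,7,9}→3  {6,8,9}→1  {7,8,9}→3
  4 left: {3,4,7,9}→4  {4,7,8,9}→6  {5,6,8,9}→1  {6,7,8,9}→4
  5 left: {2,5,6,8,9}→1  {3,4,7,8,9}→10  {4,6,7,8,9}→10  {5,6,7,8,9}→5
  6 left: {1,2,5,6,8,9}→1  {2,5,6,7,8,9}→6  {3,4,6,7,8,9}→20  {4,5,6,7,8,9}→15
  7 left: {0,1,2,5,6,8,9}→1  {1,2,5,6,7,8,9}→7  {2,4,5,6,7,8,9}→21  {3,4,5,6,7,8,9}→35
  8 left: {0,1,2,5,6,7,8,9}→8  {1,2,4,5,6,7,8,9}→28  {2,3,4,5,6,7,8,9}→56
  placing 0:a first → 84 extensions
  placing 3:c first → 36 extensions
total linear extensions = 120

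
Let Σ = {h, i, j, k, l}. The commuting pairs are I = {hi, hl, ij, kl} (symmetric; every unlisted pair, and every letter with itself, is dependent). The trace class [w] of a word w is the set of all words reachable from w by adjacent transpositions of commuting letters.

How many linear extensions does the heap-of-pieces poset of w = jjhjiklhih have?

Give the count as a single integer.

45

0(j) covers ∅
1(j) covers 0:j
2(h) covers 1:j
3(j) covers 2:h
4(i) covers ∅
5(k) covers 3:j, 4:i
6(l) covers 3:j, 4:i
7(h) covers 5:k
8(i) covers 5:k, 6:l
9(h) covers 7:h
floor of heap: 0:j, 4:i
completions by unplaced set U, small U first (add the entries for U minus each lowest piece of U):
  |U|=1: {8}:1  {9}:1
  |U|=2: {6,8}:1  {7,9}:1  {8,9}:2
  |U|=3: {6,8,9}:3  {7,8,9}:3
  |U|=4: {5,7,8,9}:3  {6,7,8,9}:6
  |U|=5: {5,6,7,8,9}:9
  |U|=6: {3,5,6,7,8,9}:9  {4,5,6,7,8,9}:9
  |U|=7: {2,3,5,6,7,8,9}:9  {3,4,5,6,7,8,9}:18
  |U|=8: {1,2,3,5,6,7,8,9}:9  {2,3,4,5,6,7,8,9}:27
  start at 0(j): 36
  start at 4(i): 9
sum over floor = 45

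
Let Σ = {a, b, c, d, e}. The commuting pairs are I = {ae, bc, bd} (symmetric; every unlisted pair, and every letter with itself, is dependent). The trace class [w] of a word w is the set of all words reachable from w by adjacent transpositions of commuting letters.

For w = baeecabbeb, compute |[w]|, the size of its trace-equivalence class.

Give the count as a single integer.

#0=b has no predecessor
#1=a depends on [0:b]
#2=e depends on [0:b]
#3=e depends on [2:e]
#4=c depends on [1:a, 3:e]
#5=a depends on [4:c]
#6=b depends on [5:a]
#7=b depends on [6:b]
#8=e depends on [7:b]
#9=b depends on [8:e]
sources: [0:b]
N(rest) = Σ N(rest − s) over sources s of rest; N(one piece) = 1:
  size 1 → [9]=1
  size 2 → [8,9]=1
  size 3 → [7,8,9]=1
  size 4 → [6,7,8,9]=1
  size 5 → [5,6,7,8,9]=1
  size 6 → [4,5,6,7,8,9]=1
  size 7 → [1,4,5,6,7,8,9]=1  [3,4,5,6,7,8,9]=1
  size 8 → [1,3,4,5,6,7,8,9]=2  [2,3,4,5,6,7,8,9]=1
  first=0(b) contributes 3

3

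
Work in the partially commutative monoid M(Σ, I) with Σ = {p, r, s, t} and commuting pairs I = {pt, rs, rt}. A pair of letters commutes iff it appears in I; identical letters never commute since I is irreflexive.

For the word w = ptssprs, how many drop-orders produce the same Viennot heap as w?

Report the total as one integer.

drop 0:p onto floor
drop 1:t onto floor
drop 2:s onto {0:p, 1:t}
drop 3:s onto {2:s}
drop 4:p onto {3:s}
drop 5:r onto {4:p}
drop 6:s onto {4:p}
ground layer = {0:p, 1:t}
drop-orders for the pieces not yet dropped (sum over which currently-grounded one goes next):
  1 to go: {5} 1  {6} 1
  2 to go: {5,6} 2
  3 to go: {4,5,6} 2
  4 to go: {3,4,5,6} 2
  5 to go: {2,3,4,5,6} 2
  if 0:p drops first: 2 orders
  if 1:t drops first: 2 orders
heap linearizations: 4

4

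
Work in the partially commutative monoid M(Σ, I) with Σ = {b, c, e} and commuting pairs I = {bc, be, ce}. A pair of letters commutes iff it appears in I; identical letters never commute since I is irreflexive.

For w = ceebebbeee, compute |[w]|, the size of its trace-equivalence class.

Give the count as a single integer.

840

0(c) covers ∅
1(e) covers ∅
2(e) covers 1:e
3(b) covers ∅
4(e) covers 2:e
5(b) covers 3:b
6(b) covers 5:b
7(e) covers 4:e
8(e) covers 7:e
9(e) covers 8:e
floor of heap: 0:c, 1:e, 3:b
completions by unplaced set U, small U first (add the entries for U minus each lowest piece of U):
  |U|=1: {0}:1  {6}:1  {9}:1
  |U|=2: {0,6}:2  {0,9}:2  {5,6}:1  {6,9}:2  {8,9}:1
  |U|=3: {0,5,6}:3  {0,6,9}:6  {0,8,9}:3  {3,5,6}:1  {5,6,9}:3  {6,8,9}:3  {7,8,9}:1
  |U|=4: {0,3,5,6}:4  {0,5,6,9}:12  {0,6,8,9}:12  {0,7,8,9}:4  {3,5,6,9}:4  {4,7,8,9}:1  {5,6,8,9}:6  {6,7,8,9}:4
  |U|=5: {0,3,5,6,9}:20  {0,4,7,8,9}:5  {0,5,6,8,9}:30  {0,6,7,8,9}:20  {2,4,7,8,9}:1  {3,5,6,8,9}:10  {4,6,7,8,9}:5  {5,6,7,8,9}:10
  |U|=6: {0,2,4,7,8,9}:6  {0,3,5,6,8,9}:60  {0,4,6,7,8,9}:30  {0,5,6,7,8,9}:60  {1,2,4,7,8,9}:1  {2,4,6,7,8,9}:6  {3,5,6,7,8,9}:20  {4,5,6,7,8,9}:15
  |U|=7: {0,1,2,4,7,8,9}:7  {0,2,4,6,7,8,9}:42  {0,3,5,6,7,8,9}:140  {0,4,5,6,7,8,9}:105  {1,2,4,6,7,8,9}:7  {2,4,5,6,7,8,9}:21  {3,4,5,6,7,8,9}:35
  |U|=8: {0,1,2,4,6,7,8,9}:56  {0,2,4,5,6,7,8,9}:168  {0,3,4,5,6,7,8,9}:280  {1,2,4,5,6,7,8,9}:28  {2,3,4,5,6,7,8,9}:56
  start at 0(c): 84
  start at 1(e): 504
  start at 3(b): 252
sum over floor = 840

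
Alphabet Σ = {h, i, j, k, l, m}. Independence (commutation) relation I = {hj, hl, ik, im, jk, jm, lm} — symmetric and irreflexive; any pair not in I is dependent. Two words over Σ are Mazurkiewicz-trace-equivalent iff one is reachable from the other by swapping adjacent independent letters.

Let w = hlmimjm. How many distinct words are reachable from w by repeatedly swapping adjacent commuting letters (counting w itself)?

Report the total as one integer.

30

0(h) covers ∅
1(l) covers ∅
2(m) covers 0:h
3(i) covers 0:h, 1:l
4(m) covers 2:m
5(j) covers 3:i
6(m) covers 4:m
floor of heap: 0:h, 1:l
completions by unplaced set U, small U first (add the entries for U minus each lowest piece of U):
  |U|=1: {5}:1  {6}:1
  |U|=2: {3,5}:1  {4,6}:1  {5,6}:2
  |U|=3: {1,3,5}:1  {2,4,6}:1  {3,5,6}:3  {4,5,6}:3
  |U|=4: {1,3,5,6}:4  {2,4,5,6}:4  {3,4,5,6}:6
  |U|=5: {1,3,4,5,6}:10  {2,3,4,5,6}:10
  start at 0(h): 20
  start at 1(l): 10
sum over floor = 30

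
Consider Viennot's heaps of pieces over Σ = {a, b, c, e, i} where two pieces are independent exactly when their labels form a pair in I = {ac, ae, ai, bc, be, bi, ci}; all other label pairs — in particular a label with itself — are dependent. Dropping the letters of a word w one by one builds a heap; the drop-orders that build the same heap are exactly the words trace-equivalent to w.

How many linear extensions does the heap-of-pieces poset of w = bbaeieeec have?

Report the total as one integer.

84

#0=b has no predecessor
#1=b depends on [0:b]
#2=a depends on [1:b]
#3=e has no predecessor
#4=i depends on [3:e]
#5=e depends on [4:i]
#6=e depends on [5:e]
#7=e depends on [6:e]
#8=c depends on [7:e]
sources: [0:b, 3:e]
N(rest) = Σ N(rest − s) over sources s of rest; N(one piece) = 1:
  size 1 → [2]=1  [8]=1
  size 2 → [1,2]=1  [2,8]=2  [7,8]=1
  size 3 → [0,1,2]=1  [1,2,8]=3  [2,7,8]=3  [6,7,8]=1
  size 4 → [0,1,2,8]=4  [1,2,7,8]=6  [2,6,7,8]=4  [5,6,7,8]=1
  size 5 → [0,1,2,7,8]=10  [1,2,6,7,8]=10  [2,5,6,7,8]=5  [4,5,6,7,8]=1
  size 6 → [0,1,2,6,7,8]=20  [1,2,5,6,7,8]=15  [2,4,5,6,7,8]=6  [3,4,5,6,7,8]=1
  size 7 → [0,1,2,5,6,7,8]=35  [1,2,4,5,6,7,8]=21  [2,3,4,5,6,7,8]=7
  first=0(b) contributes 28
  first=3(e) contributes 56
|[w]| = 84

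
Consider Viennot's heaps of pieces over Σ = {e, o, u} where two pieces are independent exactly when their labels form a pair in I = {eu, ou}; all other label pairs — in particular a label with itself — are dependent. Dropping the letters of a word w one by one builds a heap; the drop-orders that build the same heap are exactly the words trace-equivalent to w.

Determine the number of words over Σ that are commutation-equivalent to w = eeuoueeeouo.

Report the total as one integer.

#0=e has no predecessor
#1=e depends on [0:e]
#2=u has no predecessor
#3=o depends on [1:e]
#4=u depends on [2:u]
#5=e depends on [3:o]
#6=e depends on [5:e]
#7=e depends on [6:e]
#8=o depends on [7:e]
#9=u depends on [4:u]
#10=o depends on [8:o]
sources: [0:e, 2:u]
N(rest) = Σ N(rest − s) over sources s of rest; N(one piece) = 1:
  size 1 → [9]=1  [10]=1
  size 2 → [4,9]=1  [8,10]=1  [9,10]=2
  size 3 → [2,4,9]=1  [4,9,10]=3  [7,8,10]=1  [8,9,10]=3
  size 4 → [2,4,9,10]=4  [4,8,9,10]=6  [6,7,8,10]=1  [7,8,9,10]=4
  size 5 → [2,4,8,9,10]=10  [4,7,8,9,10]=10  [5,6,7,8,10]=1  [6,7,8,9,10]=5
  size 6 → [2,4,7,8,9,10]=20  [3,5,6,7,8,10]=1  [4,6,7,8,9,10]=15  [5,6,7,8,9,10]=6
  size 7 → [1,3,5,6,7,8,10]=1  [2,4,6,7,8,9,10]=35  [3,5,6,7,8,9,10]=7  [4,5,6,7,8,9,10]=21
  size 8 → [0,1,3,5,6,7,8,10]=1  [1,3,5,6,7,8,9,10]=8  [2,4,5,6,7,8,9,10]=56  [3,4,5,6,7,8,9,10]=28
  size 9 → [0,1,3,5,6,7,8,9,10]=9  [1,3,4,5,6,7,8,9,10]=36  [2,3,4,5,6,7,8,9,10]=84
  first=0(e) contributes 120
  first=2(u) contributes 45
|[w]| = 165

165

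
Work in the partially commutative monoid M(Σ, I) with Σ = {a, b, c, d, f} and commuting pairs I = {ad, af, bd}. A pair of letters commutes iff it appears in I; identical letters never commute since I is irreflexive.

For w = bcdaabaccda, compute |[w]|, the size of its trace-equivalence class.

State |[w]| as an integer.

10

0(b) covers ∅
1(c) covers 0:b
2(d) covers 1:c
3(a) covers 1:c
4(a) covers 3:a
5(b) covers 4:a
6(a) covers 5:b
7(c) covers 2:d, 6:a
8(c) covers 7:c
9(d) covers 8:c
10(a) covers 8:c
floor of heap: 0:b
completions by unplaced set U, small U first (add the entries for U minus each lowest piece of U):
  |U|=1: {9}:1  {10}:1
  |U|=2: {9,10}:2
  |U|=3: {8,9,10}:2
  |U|=4: {7,8,9,10}:2
  |U|=5: {2,7,8,9,10}:2  {6,7,8,9,10}:2
  |U|=6: {2,6,7,8,9,10}:4  {5,6,7,8,9,10}:2
  |U|=7: {2,5,6,7,8,9,10}:6  {4,5,6,7,8,9,10}:2
  |U|=8: {2,4,5,6,7,8,9,10}:8  {3,4,5,6,7,8,9,10}:2
  |U|=9: {2,3,4,5,6,7,8,9,10}:10
  start at 0(b): 10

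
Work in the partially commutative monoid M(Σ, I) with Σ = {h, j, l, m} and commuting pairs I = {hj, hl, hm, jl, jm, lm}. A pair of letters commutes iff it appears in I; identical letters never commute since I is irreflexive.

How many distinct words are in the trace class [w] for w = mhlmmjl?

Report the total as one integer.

420

#0=m has no predecessor
#1=h has no predecessor
#2=l has no predecessor
#3=m depends on [0:m]
#4=m depends on [3:m]
#5=j has no predecessor
#6=l depends on [2:l]
sources: [0:m, 1:h, 2:l, 5:j]
N(rest) = Σ N(rest − s) over sources s of rest; N(one piece) = 1:
  size 1 → [1]=1  [4]=1  [5]=1  [6]=1
  size 2 → [1,4]=2  [1,5]=2  [1,6]=2  [2,6]=1  [3,4]=1  [4,5]=2  [4,6]=2  [5,6]=2
  size 3 → [0,3,4]=1  [1,2,6]=3  [1,3,4]=3  [1,4,5]=6  [1,4,6]=6  [1,5,6]=6  [2,4,6]=3  [2,5,6]=3  [3,4,5]=3  [3,4,6]=3  [4,5,6]=6
  size 4 → [0,1,3,4]=4  [0,3,4,5]=4  [0,3,4,6]=4  [1,2,4,6]=12  [1,2,5,6]=12  [1,3,4,5]=12  [1,3,4,6]=12  [1,4,5,6]=24  [2,3,4,6]=6  [2,4,5,6]=12  [3,4,5,6]=12
  size 5 → [0,1,3,4,5]=20  [0,1,3,4,6]=20  [0,2,3,4,6]=10  [0,3,4,5,6]=20  [1,2,3,4,6]=30  [1,2,4,5,6]=60  [1,3,4,5,6]=60  [2,3,4,5,6]=30
  first=0(m) contributes 180
  first=1(h) contributes 60
  first=2(l) contributes 120
  first=5(j) contributes 60
|[w]| = 420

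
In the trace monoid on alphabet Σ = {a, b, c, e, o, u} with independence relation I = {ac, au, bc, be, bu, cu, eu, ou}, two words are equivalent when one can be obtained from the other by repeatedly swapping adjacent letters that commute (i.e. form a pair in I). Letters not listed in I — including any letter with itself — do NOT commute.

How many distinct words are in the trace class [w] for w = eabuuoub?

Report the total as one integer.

drop 0:e onto floor
drop 1:a onto {0:e}
drop 2:b onto {1:a}
drop 3:u onto floor
drop 4:u onto {3:u}
drop 5:o onto {2:b}
drop 6:u onto {4:u}
drop 7:b onto {5:o}
ground layer = {0:e, 3:u}
drop-orders for the pieces not yet dropped (sum over which currently-grounded one goes next):
  1 to go: {6} 1  {7} 1
  2 to go: {4,6} 1  {5,7} 1  {6,7} 2
  3 to go: {2,5,7} 1  {3,4,6} 1  {4,6,7} 3  {5,6,7} 3
  4 to go: {1,2,5,7} 1  {2,5,6,7} 4  {3,4,6,7} 4  {4,5,6,7} 6
  5 to go: {0,1,2,5,7} 1  {1,2,5,6,7} 5  {2,4,5,6,7} 10  {3,4,5,6,7} 10
  6 to go: {0,1,2,5,6,7} 6  {1,2,4,5,6,7} 15  {2,3,4,5,6,7} 20
  if 0:e drops first: 35 orders
  if 3:u drops first: 21 orders
heap linearizations: 56

56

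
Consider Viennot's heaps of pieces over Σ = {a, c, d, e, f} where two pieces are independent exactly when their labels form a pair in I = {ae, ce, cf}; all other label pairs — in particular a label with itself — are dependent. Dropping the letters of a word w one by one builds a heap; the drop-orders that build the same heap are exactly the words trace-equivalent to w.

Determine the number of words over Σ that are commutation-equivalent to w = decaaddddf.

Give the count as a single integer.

piece 0:d — minimal
piece 1:e rests on {0:d}
piece 2:c rests on {0:d}
piece 3:a rests on {2:c}
piece 4:a rests on {3:a}
piece 5:d rests on {1:e, 4:a}
piece 6:d rests on {5:d}
piece 7:d rests on {6:d}
piece 8:d rests on {7:d}
piece 9:f rests on {8:d}
minimal pieces: {0:d}
ways to finish when only these pieces remain (= sum over removing one remaining piece with nothing left below it):
  1 left: {9}→1
  2 left: {8,9}→1
  3 left: {7,8,9}→1
  4 left: {6,7,8,9}→1
  5 left: {5,6,7,8,9}→1
  6 left: {1,5,6,7,8,9}→1  {4,5,6,7,8,9}→1
  7 left: {1,4,5,6,7,8,9}→2  {3,4,5,6,7,8,9}→1
  8 left: {1,3,4,5,6,7,8,9}→3  {2,3,4,5,6,7,8,9}→1
  placing 0:d first → 4 extensions

4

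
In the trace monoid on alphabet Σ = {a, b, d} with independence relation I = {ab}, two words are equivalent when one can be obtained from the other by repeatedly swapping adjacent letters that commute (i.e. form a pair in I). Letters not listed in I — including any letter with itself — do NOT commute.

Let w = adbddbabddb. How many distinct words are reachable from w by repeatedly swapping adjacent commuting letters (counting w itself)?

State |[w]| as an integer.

0(a) covers ∅
1(d) covers 0:a
2(b) covers 1:d
3(d) covers 2:b
4(d) covers 3:d
5(b) covers 4:d
6(a) covers 4:d
7(b) covers 5:b
8(d) covers 6:a, 7:b
9(d) covers 8:d
10(b) covers 9:d
floor of heap: 0:a
completions by unplaced set U, small U first (add the entries for U minus each lowest piece of U):
  |U|=1: {10}:1
  |U|=2: {9,10}:1
  |U|=3: {8,9,10}:1
  |U|=4: {6,8,9,10}:1  {7,8,9,10}:1
  |U|=5: {5,7,8,9,10}:1  {6,7,8,9,10}:2
  |U|=6: {5,6,7,8,9,10}:3
  |U|=7: {4,5,6,7,8,9,10}:3
  |U|=8: {3,4,5,6,7,8,9,10}:3
  |U|=9: {2,3,4,5,6,7,8,9,10}:3
  start at 0(a): 3

3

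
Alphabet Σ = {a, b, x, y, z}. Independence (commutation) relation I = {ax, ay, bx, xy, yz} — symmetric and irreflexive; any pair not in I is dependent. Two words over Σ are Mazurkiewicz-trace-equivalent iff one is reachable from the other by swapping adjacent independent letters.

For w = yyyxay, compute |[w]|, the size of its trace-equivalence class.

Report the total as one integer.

30

piece 0:y — minimal
piece 1:y rests on {0:y}
piece 2:y rests on {1:y}
piece 3:x — minimal
piece 4:a — minimal
piece 5:y rests on {2:y}
minimal pieces: {0:y, 3:x, 4:a}
ways to finish when only these pieces remain (= sum over removing one remaining piece with nothing left below it):
  1 left: {3}→1  {4}→1  {5}→1
  2 left: {2,5}→1  {3,4}→2  {3,5}→2  {4,5}→2
  3 left: {1,2,5}→1  {2,3,5}→3  {2,4,5}→3  {3,4,5}→6
  4 left: {0,1,2,5}→1  {1,2,3,5}→4  {1,2,4,5}→4  {2,3,4,5}→12
  placing 0:y first → 20 extensions
  placing 3:x first → 5 extensions
  placing 4:a first → 5 extensions
total linear extensions = 30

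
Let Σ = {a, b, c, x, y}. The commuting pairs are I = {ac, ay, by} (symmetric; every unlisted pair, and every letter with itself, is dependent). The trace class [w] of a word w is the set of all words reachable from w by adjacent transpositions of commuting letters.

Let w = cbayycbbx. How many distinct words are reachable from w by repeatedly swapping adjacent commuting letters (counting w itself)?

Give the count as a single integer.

9

0(c) covers ∅
1(b) covers 0:c
2(a) covers 1:b
3(y) covers 0:c
4(y) covers 3:y
5(c) covers 1:b, 4:y
6(b) covers 2:a, 5:c
7(b) covers 6:b
8(x) covers 7:b
floor of heap: 0:c
completions by unplaced set U, small U first (add the entries for U minus each lowest piece of U):
  |U|=1: {8}:1
  |U|=2: {7,8}:1
  |U|=3: {6,7,8}:1
  |U|=4: {2,6,7,8}:1  {5,6,7,8}:1
  |U|=5: {2,5,6,7,8}:2  {4,5,6,7,8}:1
  |U|=6: {1,2,5,6,7,8}:2  {2,4,5,6,7,8}:3  {3,4,5,6,7,8}:1
  |U|=7: {1,2,4,5,6,7,8}:5  {2,3,4,5,6,7,8}:4
  start at 0(c): 9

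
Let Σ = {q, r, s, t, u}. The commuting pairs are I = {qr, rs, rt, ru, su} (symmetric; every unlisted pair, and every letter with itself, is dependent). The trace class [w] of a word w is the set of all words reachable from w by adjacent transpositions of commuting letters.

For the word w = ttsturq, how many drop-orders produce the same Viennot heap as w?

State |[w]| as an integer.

7

drop 0:t onto floor
drop 1:t onto {0:t}
drop 2:s onto {1:t}
drop 3:t onto {2:s}
drop 4:u onto {3:t}
drop 5:r onto floor
drop 6:q onto {4:u}
ground layer = {0:t, 5:r}
drop-orders for the pieces not yet dropped (sum over which currently-grounded one goes next):
  1 to go: {5} 1  {6} 1
  2 to go: {4,6} 1  {5,6} 2
  3 to go: {3,4,6} 1  {4,5,6} 3
  4 to go: {2,3,4,6} 1  {3,4,5,6} 4
  5 to go: {1,2,3,4,6} 1  {2,3,4,5,6} 5
  if 0:t drops first: 6 orders
  if 5:r drops first: 1 orders
heap linearizations: 7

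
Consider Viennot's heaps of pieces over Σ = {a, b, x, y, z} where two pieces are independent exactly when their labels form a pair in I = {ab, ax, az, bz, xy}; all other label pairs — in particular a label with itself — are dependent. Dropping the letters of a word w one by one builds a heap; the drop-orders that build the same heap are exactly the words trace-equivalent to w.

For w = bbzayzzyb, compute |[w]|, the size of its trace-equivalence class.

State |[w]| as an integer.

piece 0:b — minimal
piece 1:b rests on {0:b}
piece 2:z — minimal
piece 3:a — minimal
piece 4:y rests on {1:b, 2:z, 3:a}
piece 5:z rests on {4:y}
piece 6:z rests on {5:z}
piece 7:y rests on {6:z}
piece 8:b rests on {7:y}
minimal pieces: {0:b, 2:z, 3:a}
ways to finish when only these pieces remain (= sum over removing one remaining piece with nothing left below it):
  1 left: {8}→1
  2 left: {7,8}→1
  3 left: {6,7,8}→1
  4 left: {5,6,7,8}→1
  5 left: {4,5,6,7,8}→1
  6 left: {1,4,5,6,7,8}→1  {2,4,5,6,7,8}→1  {3,4,5,6,7,8}→1
  7 left: {0,1,4,5,6,7,8}→1  {1,2,4,5,6,7,8}→2  {1,3,4,5,6,7,8}→2  {2,3,4,5,6,7,8}→2
  placing 0:b first → 6 extensions
  placing 2:z first → 3 extensions
  placing 3:a first → 3 extensions
total linear extensions = 12

12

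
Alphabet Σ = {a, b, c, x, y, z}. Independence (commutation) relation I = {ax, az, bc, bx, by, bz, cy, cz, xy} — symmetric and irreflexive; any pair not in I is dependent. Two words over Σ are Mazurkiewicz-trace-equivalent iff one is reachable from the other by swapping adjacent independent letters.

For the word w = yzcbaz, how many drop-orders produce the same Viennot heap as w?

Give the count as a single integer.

38

#0=y has no predecessor
#1=z depends on [0:y]
#2=c has no predecessor
#3=b has no predecessor
#4=a depends on [0:y, 2:c, 3:b]
#5=z depends on [1:z]
sources: [0:y, 2:c, 3:b]
N(rest) = Σ N(rest − s) over sources s of rest; N(one piece) = 1:
  size 1 → [4]=1  [5]=1
  size 2 → [1,5]=1  [2,4]=1  [3,4]=1  [4,5]=2
  size 3 → [1,4,5]=3  [2,3,4]=2  [2,4,5]=3  [3,4,5]=3
  size 4 → [0,1,4,5]=3  [1,2,4,5]=6  [1,3,4,5]=6  [2,3,4,5]=8
  first=0(y) contributes 20
  first=2(c) contributes 9
  first=3(b) contributes 9
|[w]| = 38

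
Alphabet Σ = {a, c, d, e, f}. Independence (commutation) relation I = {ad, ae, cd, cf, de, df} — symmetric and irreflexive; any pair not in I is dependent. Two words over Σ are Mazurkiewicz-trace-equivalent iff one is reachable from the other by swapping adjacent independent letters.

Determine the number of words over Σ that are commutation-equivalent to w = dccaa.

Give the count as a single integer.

0(d) covers ∅
1(c) covers ∅
2(c) covers 1:c
3(a) covers 2:c
4(a) covers 3:a
floor of heap: 0:d, 1:c
completions by unplaced set U, small U first (add the entries for U minus each lowest piece of U):
  |U|=1: {0}:1  {4}:1
  |U|=2: {0,4}:2  {3,4}:1
  |U|=3: {0,3,4}:3  {2,3,4}:1
  start at 0(d): 1
  start at 1(c): 4
sum over floor = 5

5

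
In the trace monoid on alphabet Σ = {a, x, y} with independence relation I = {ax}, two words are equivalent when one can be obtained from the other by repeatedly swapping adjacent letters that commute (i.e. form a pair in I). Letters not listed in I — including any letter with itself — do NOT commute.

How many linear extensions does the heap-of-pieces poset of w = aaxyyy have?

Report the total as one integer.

drop 0:a onto floor
drop 1:a onto {0:a}
drop 2:x onto floor
drop 3:y onto {1:a, 2:x}
drop 4:y onto {3:y}
drop 5:y onto {4:y}
ground layer = {0:a, 2:x}
drop-orders for the pieces not yet dropped (sum over which currently-grounded one goes next):
  1 to go: {5} 1
  2 to go: {4,5} 1
  3 to go: {3,4,5} 1
  4 to go: {1,3,4,5} 1  {2,3,4,5} 1
  if 0:a drops first: 2 orders
  if 2:x drops first: 1 orders
heap linearizations: 3

3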